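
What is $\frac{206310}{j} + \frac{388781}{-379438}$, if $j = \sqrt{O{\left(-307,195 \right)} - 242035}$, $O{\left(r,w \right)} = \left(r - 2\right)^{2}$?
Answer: $- \frac{388781}{379438} - \frac{103155 i \sqrt{146554}}{73277} \approx -1.0246 - 538.92 i$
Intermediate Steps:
$O{\left(r,w \right)} = \left(-2 + r\right)^{2}$
$j = i \sqrt{146554}$ ($j = \sqrt{\left(-2 - 307\right)^{2} - 242035} = \sqrt{\left(-309\right)^{2} - 242035} = \sqrt{95481 - 242035} = \sqrt{-146554} = i \sqrt{146554} \approx 382.82 i$)
$\frac{206310}{j} + \frac{388781}{-379438} = \frac{206310}{i \sqrt{146554}} + \frac{388781}{-379438} = 206310 \left(- \frac{i \sqrt{146554}}{146554}\right) + 388781 \left(- \frac{1}{379438}\right) = - \frac{103155 i \sqrt{146554}}{73277} - \frac{388781}{379438} = - \frac{388781}{379438} - \frac{103155 i \sqrt{146554}}{73277}$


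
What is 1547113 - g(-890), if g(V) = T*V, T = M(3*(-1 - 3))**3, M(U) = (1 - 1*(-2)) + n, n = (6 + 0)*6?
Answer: 54341023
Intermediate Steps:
n = 36 (n = 6*6 = 36)
M(U) = 39 (M(U) = (1 - 1*(-2)) + 36 = (1 + 2) + 36 = 3 + 36 = 39)
T = 59319 (T = 39**3 = 59319)
g(V) = 59319*V
1547113 - g(-890) = 1547113 - 59319*(-890) = 1547113 - 1*(-52793910) = 1547113 + 52793910 = 54341023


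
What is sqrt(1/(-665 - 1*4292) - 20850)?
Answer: I*sqrt(512323056607)/4957 ≈ 144.4*I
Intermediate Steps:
sqrt(1/(-665 - 1*4292) - 20850) = sqrt(1/(-665 - 4292) - 20850) = sqrt(1/(-4957) - 20850) = sqrt(-1/4957 - 20850) = sqrt(-103353451/4957) = I*sqrt(512323056607)/4957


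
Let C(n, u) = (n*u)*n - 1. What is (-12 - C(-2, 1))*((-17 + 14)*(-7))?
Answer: -315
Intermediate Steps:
C(n, u) = -1 + u*n² (C(n, u) = u*n² - 1 = -1 + u*n²)
(-12 - C(-2, 1))*((-17 + 14)*(-7)) = (-12 - (-1 + 1*(-2)²))*((-17 + 14)*(-7)) = (-12 - (-1 + 1*4))*(-3*(-7)) = (-12 - (-1 + 4))*21 = (-12 - 1*3)*21 = (-12 - 3)*21 = -15*21 = -315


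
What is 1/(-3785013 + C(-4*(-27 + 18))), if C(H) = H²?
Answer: -1/3783717 ≈ -2.6429e-7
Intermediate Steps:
1/(-3785013 + C(-4*(-27 + 18))) = 1/(-3785013 + (-4*(-27 + 18))²) = 1/(-3785013 + (-4*(-9))²) = 1/(-3785013 + 36²) = 1/(-3785013 + 1296) = 1/(-3783717) = -1/3783717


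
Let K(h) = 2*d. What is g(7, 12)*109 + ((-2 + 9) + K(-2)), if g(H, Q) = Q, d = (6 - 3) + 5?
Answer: 1331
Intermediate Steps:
d = 8 (d = 3 + 5 = 8)
K(h) = 16 (K(h) = 2*8 = 16)
g(7, 12)*109 + ((-2 + 9) + K(-2)) = 12*109 + ((-2 + 9) + 16) = 1308 + (7 + 16) = 1308 + 23 = 1331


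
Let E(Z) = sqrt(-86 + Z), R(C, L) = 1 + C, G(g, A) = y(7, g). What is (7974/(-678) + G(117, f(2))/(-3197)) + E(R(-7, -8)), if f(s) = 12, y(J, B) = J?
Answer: -4249604/361261 + 2*I*sqrt(23) ≈ -11.763 + 9.5917*I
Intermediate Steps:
G(g, A) = 7
(7974/(-678) + G(117, f(2))/(-3197)) + E(R(-7, -8)) = (7974/(-678) + 7/(-3197)) + sqrt(-86 + (1 - 7)) = (7974*(-1/678) + 7*(-1/3197)) + sqrt(-86 - 6) = (-1329/113 - 7/3197) + sqrt(-92) = -4249604/361261 + 2*I*sqrt(23)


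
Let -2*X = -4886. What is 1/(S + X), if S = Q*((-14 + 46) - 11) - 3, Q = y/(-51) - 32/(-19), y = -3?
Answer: 323/799943 ≈ 0.00040378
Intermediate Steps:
X = 2443 (X = -1/2*(-4886) = 2443)
Q = 563/323 (Q = -3/(-51) - 32/(-19) = -3*(-1/51) - 32*(-1/19) = 1/17 + 32/19 = 563/323 ≈ 1.7430)
S = 10854/323 (S = 563*((-14 + 46) - 11)/323 - 3 = 563*(32 - 11)/323 - 3 = (563/323)*21 - 3 = 11823/323 - 3 = 10854/323 ≈ 33.604)
1/(S + X) = 1/(10854/323 + 2443) = 1/(799943/323) = 323/799943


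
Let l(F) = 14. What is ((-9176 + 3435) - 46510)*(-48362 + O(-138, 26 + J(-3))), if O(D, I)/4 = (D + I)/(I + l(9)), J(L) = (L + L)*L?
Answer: 73291746186/29 ≈ 2.5273e+9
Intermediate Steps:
J(L) = 2*L**2 (J(L) = (2*L)*L = 2*L**2)
O(D, I) = 4*(D + I)/(14 + I) (O(D, I) = 4*((D + I)/(I + 14)) = 4*((D + I)/(14 + I)) = 4*(D + I)/(14 + I))
((-9176 + 3435) - 46510)*(-48362 + O(-138, 26 + J(-3))) = ((-9176 + 3435) - 46510)*(-48362 + 4*(-138 + (26 + 2*(-3)**2))/(14 + (26 + 2*(-3)**2))) = (-5741 - 46510)*(-48362 + 4*(-138 + (26 + 2*9))/(14 + (26 + 2*9))) = -52251*(-48362 + 4*(-138 + (26 + 18))/(14 + (26 + 18))) = -52251*(-48362 + 4*(-138 + 44)/(14 + 44)) = -52251*(-48362 + 4*(-94)/58) = -52251*(-48362 + 4*(1/58)*(-94)) = -52251*(-48362 - 188/29) = -52251*(-1402686/29) = 73291746186/29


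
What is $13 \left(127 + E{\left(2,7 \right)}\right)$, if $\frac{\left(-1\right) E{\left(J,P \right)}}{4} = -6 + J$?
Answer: $1859$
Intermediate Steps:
$E{\left(J,P \right)} = 24 - 4 J$ ($E{\left(J,P \right)} = - 4 \left(-6 + J\right) = 24 - 4 J$)
$13 \left(127 + E{\left(2,7 \right)}\right) = 13 \left(127 + \left(24 - 8\right)\right) = 13 \left(127 + 16\right) = 13 \cdot 143 = 1859$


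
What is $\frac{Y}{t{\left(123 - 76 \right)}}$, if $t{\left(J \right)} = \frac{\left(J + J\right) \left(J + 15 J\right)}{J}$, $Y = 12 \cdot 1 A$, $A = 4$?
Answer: $\frac{3}{94} \approx 0.031915$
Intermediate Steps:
$Y = 48$ ($Y = 12 \cdot 1 \cdot 4 = 12 \cdot 4 = 48$)
$t{\left(J \right)} = 32 J$ ($t{\left(J \right)} = \frac{2 J 16 J}{J} = \frac{32 J^{2}}{J} = 32 J$)
$\frac{Y}{t{\left(123 - 76 \right)}} = \frac{48}{32 \left(123 - 76\right)} = \frac{48}{32 \cdot 47} = \frac{48}{1504} = 48 \cdot \frac{1}{1504} = \frac{3}{94}$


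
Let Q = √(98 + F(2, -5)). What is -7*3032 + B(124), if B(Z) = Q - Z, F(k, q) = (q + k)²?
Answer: -21348 + √107 ≈ -21338.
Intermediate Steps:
F(k, q) = (k + q)²
Q = √107 (Q = √(98 + (2 - 5)²) = √(98 + (-3)²) = √(98 + 9) = √107 ≈ 10.344)
B(Z) = √107 - Z
-7*3032 + B(124) = -7*3032 + (√107 - 1*124) = -21224 + (√107 - 124) = -21224 + (-124 + √107) = -21348 + √107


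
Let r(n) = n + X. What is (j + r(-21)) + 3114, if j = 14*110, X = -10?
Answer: 4623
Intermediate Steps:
r(n) = -10 + n (r(n) = n - 10 = -10 + n)
j = 1540
(j + r(-21)) + 3114 = (1540 + (-10 - 21)) + 3114 = (1540 - 31) + 3114 = 1509 + 3114 = 4623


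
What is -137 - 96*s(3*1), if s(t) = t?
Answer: -425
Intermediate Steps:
-137 - 96*s(3*1) = -137 - 288 = -425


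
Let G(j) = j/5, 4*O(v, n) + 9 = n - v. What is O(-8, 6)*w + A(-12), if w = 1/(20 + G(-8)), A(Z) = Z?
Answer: -4391/368 ≈ -11.932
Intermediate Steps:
O(v, n) = -9/4 - v/4 + n/4 (O(v, n) = -9/4 + (n - v)/4 = -9/4 + (-v/4 + n/4) = -9/4 - v/4 + n/4)
G(j) = j/5 (G(j) = j*(⅕) = j/5)
w = 5/92 (w = 1/(20 + (⅕)*(-8)) = 1/(20 - 8/5) = 1/(92/5) = 5/92 ≈ 0.054348)
O(-8, 6)*w + A(-12) = (-9/4 - ¼*(-8) + (¼)*6)*(5/92) - 12 = (-9/4 + 2 + 3/2)*(5/92) - 12 = (5/4)*(5/92) - 12 = 25/368 - 12 = -4391/368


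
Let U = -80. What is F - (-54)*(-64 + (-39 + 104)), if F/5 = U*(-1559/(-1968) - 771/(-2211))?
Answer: -36473821/90651 ≈ -402.35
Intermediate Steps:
F = -41368975/90651 (F = 5*(-80*(-1559/(-1968) - 771/(-2211))) = 5*(-80*(-1559*(-1/1968) - 771*(-1/2211))) = 5*(-80*(1559/1968 + 257/737)) = 5*(-80*1654759/1450416) = 5*(-8273795/90651) = -41368975/90651 ≈ -456.35)
F - (-54)*(-64 + (-39 + 104)) = -41368975/90651 - (-54)*(-64 + (-39 + 104)) = -41368975/90651 - (-54)*(-64 + 65) = -41368975/90651 - (-54) = -41368975/90651 - 1*(-54) = -41368975/90651 + 54 = -36473821/90651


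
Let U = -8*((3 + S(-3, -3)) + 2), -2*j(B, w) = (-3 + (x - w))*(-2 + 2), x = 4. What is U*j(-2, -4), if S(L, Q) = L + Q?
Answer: 0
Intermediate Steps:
j(B, w) = 0 (j(B, w) = -(-3 + (4 - w))*(-2 + 2)/2 = -(1 - w)*0/2 = -½*0 = 0)
U = 8 (U = -8*((3 + (-3 - 3)) + 2) = -8*((3 - 6) + 2) = -8*(-3 + 2) = -8*(-1) = 8)
U*j(-2, -4) = 8*0 = 0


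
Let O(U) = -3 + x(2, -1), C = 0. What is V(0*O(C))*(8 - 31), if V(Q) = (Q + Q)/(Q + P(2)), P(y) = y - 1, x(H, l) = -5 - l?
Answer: 0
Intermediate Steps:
P(y) = -1 + y
O(U) = -7 (O(U) = -3 + (-5 - 1*(-1)) = -3 + (-5 + 1) = -3 - 4 = -7)
V(Q) = 2*Q/(1 + Q) (V(Q) = (Q + Q)/(Q + (-1 + 2)) = (2*Q)/(Q + 1) = (2*Q)/(1 + Q) = 2*Q/(1 + Q))
V(0*O(C))*(8 - 31) = (2*(0*(-7))/(1 + 0*(-7)))*(8 - 31) = (2*0/(1 + 0))*(-23) = (2*0/1)*(-23) = (2*0*1)*(-23) = 0*(-23) = 0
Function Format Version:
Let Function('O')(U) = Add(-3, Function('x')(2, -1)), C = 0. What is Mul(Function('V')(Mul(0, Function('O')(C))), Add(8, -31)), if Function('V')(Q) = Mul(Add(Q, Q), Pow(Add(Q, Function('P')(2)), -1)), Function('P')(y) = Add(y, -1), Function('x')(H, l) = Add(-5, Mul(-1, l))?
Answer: 0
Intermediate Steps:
Function('P')(y) = Add(-1, y)
Function('O')(U) = -7 (Function('O')(U) = Add(-3, Add(-5, Mul(-1, -1))) = Add(-3, Add(-5, 1)) = Add(-3, -4) = -7)
Function('V')(Q) = Mul(2, Q, Pow(Add(1, Q), -1)) (Function('V')(Q) = Mul(Add(Q, Q), Pow(Add(Q, Add(-1, 2)), -1)) = Mul(Mul(2, Q), Pow(Add(Q, 1), -1)) = Mul(Mul(2, Q), Pow(Add(1, Q), -1)) = Mul(2, Q, Pow(Add(1, Q), -1)))
Mul(Function('V')(Mul(0, Function('O')(C))), Add(8, -31)) = Mul(Mul(2, Mul(0, -7), Pow(Add(1, Mul(0, -7)), -1)), Add(8, -31)) = Mul(Mul(2, 0, Pow(Add(1, 0), -1)), -23) = Mul(Mul(2, 0, Pow(1, -1)), -23) = Mul(Mul(2, 0, 1), -23) = Mul(0, -23) = 0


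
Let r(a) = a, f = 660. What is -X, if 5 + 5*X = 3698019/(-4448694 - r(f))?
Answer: 665251/570430 ≈ 1.1662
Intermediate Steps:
X = -665251/570430 (X = -1 + (3698019/(-4448694 - 1*660))/5 = -1 + (3698019/(-4448694 - 660))/5 = -1 + (3698019/(-4449354))/5 = -1 + (3698019*(-1/4449354))/5 = -1 + (⅕)*(-94821/114086) = -1 - 94821/570430 = -665251/570430 ≈ -1.1662)
-X = -1*(-665251/570430) = 665251/570430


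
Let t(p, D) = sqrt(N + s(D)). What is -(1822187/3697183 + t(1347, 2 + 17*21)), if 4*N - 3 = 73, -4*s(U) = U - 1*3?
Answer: -1822187/3697183 - I*sqrt(70) ≈ -0.49286 - 8.3666*I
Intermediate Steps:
s(U) = 3/4 - U/4 (s(U) = -(U - 1*3)/4 = -(U - 3)/4 = -(-3 + U)/4 = 3/4 - U/4)
N = 19 (N = 3/4 + (1/4)*73 = 3/4 + 73/4 = 19)
t(p, D) = sqrt(79/4 - D/4) (t(p, D) = sqrt(19 + (3/4 - D/4)) = sqrt(79/4 - D/4))
-(1822187/3697183 + t(1347, 2 + 17*21)) = -(1822187/3697183 + sqrt(79 - (2 + 17*21))/2) = -(1822187*(1/3697183) + sqrt(79 - (2 + 357))/2) = -(1822187/3697183 + sqrt(79 - 1*359)/2) = -(1822187/3697183 + sqrt(79 - 359)/2) = -(1822187/3697183 + sqrt(-280)/2) = -(1822187/3697183 + (2*I*sqrt(70))/2) = -(1822187/3697183 + I*sqrt(70)) = -1822187/3697183 - I*sqrt(70)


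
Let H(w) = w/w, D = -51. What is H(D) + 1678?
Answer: 1679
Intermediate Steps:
H(w) = 1
H(D) + 1678 = 1 + 1678 = 1679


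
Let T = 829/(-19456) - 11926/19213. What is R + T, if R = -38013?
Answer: -14209816329497/373808128 ≈ -38014.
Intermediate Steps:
T = -247959833/373808128 (T = 829*(-1/19456) - 11926*1/19213 = -829/19456 - 11926/19213 = -247959833/373808128 ≈ -0.66333)
R + T = -38013 - 247959833/373808128 = -14209816329497/373808128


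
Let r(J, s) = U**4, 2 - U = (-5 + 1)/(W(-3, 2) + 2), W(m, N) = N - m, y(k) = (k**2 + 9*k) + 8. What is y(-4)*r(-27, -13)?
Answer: -1259712/2401 ≈ -524.66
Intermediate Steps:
y(k) = 8 + k**2 + 9*k
U = 18/7 (U = 2 - (-5 + 1)/((2 - 1*(-3)) + 2) = 2 - (-4)/((2 + 3) + 2) = 2 - (-4)/(5 + 2) = 2 - (-4)/7 = 2 - 1*(-4/7) = 2 + 4/7 = 18/7 ≈ 2.5714)
r(J, s) = 104976/2401 (r(J, s) = (18/7)**4 = 104976/2401)
y(-4)*r(-27, -13) = (8 + (-4)**2 + 9*(-4))*(104976/2401) = (8 + 16 - 36)*(104976/2401) = -12*104976/2401 = -1259712/2401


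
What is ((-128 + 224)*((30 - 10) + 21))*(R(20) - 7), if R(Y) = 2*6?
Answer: 19680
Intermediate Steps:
R(Y) = 12
((-128 + 224)*((30 - 10) + 21))*(R(20) - 7) = ((-128 + 224)*((30 - 10) + 21))*(12 - 7) = (96*(20 + 21))*5 = (96*41)*5 = 3936*5 = 19680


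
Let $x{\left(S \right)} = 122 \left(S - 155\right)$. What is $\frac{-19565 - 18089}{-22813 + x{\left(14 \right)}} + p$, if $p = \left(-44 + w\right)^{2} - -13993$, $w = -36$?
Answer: $\frac{816063549}{40015} \approx 20394.0$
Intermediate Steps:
$x{\left(S \right)} = -18910 + 122 S$ ($x{\left(S \right)} = 122 \left(-155 + S\right) = -18910 + 122 S$)
$p = 20393$ ($p = \left(-44 - 36\right)^{2} - -13993 = \left(-80\right)^{2} + 13993 = 6400 + 13993 = 20393$)
$\frac{-19565 - 18089}{-22813 + x{\left(14 \right)}} + p = \frac{-19565 - 18089}{-22813 + \left(-18910 + 122 \cdot 14\right)} + 20393 = - \frac{37654}{-22813 + \left(-18910 + 1708\right)} + 20393 = - \frac{37654}{-22813 - 17202} + 20393 = - \frac{37654}{-40015} + 20393 = \left(-37654\right) \left(- \frac{1}{40015}\right) + 20393 = \frac{37654}{40015} + 20393 = \frac{816063549}{40015}$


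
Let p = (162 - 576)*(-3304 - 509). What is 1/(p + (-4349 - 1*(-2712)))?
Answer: 1/1576945 ≈ 6.3414e-7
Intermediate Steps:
p = 1578582 (p = -414*(-3813) = 1578582)
1/(p + (-4349 - 1*(-2712))) = 1/(1578582 + (-4349 - 1*(-2712))) = 1/(1578582 + (-4349 + 2712)) = 1/(1578582 - 1637) = 1/1576945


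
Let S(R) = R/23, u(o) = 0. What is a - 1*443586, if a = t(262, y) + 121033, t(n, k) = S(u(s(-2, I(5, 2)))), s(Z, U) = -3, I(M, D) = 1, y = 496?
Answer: -322553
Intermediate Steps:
S(R) = R/23 (S(R) = R*(1/23) = R/23)
t(n, k) = 0 (t(n, k) = (1/23)*0 = 0)
a = 121033 (a = 0 + 121033 = 121033)
a - 1*443586 = 121033 - 1*443586 = 121033 - 443586 = -322553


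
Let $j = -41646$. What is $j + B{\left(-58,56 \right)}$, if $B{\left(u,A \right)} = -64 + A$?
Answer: $-41654$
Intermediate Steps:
$j + B{\left(-58,56 \right)} = -41646 + \left(-64 + 56\right) = -41646 - 8 = -41654$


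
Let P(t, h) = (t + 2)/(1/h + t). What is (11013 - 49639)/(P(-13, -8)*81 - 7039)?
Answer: 1351910/243989 ≈ 5.5409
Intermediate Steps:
P(t, h) = (2 + t)/(t + 1/h)
(11013 - 49639)/(P(-13, -8)*81 - 7039) = (11013 - 49639)/(-8*(2 - 13)/(1 - 8*(-13))*81 - 7039) = -38626/(-8*(-11)/(1 + 104)*81 - 7039) = -38626/(-8*(-11)/105*81 - 7039) = -38626/(-8*1/105*(-11)*81 - 7039) = -38626/((88/105)*81 - 7039) = -38626/(2376/35 - 7039) = -38626/(-243989/35) = -38626*(-35/243989) = 1351910/243989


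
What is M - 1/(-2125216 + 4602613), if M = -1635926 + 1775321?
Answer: 345336754814/2477397 ≈ 1.3940e+5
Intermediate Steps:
M = 139395
M - 1/(-2125216 + 4602613) = 139395 - 1/(-2125216 + 4602613) = 139395 - 1/2477397 = 345336754814/2477397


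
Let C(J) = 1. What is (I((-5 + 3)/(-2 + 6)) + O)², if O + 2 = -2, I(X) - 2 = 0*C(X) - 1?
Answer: 9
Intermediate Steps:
I(X) = 1 (I(X) = 2 + (0*1 - 1) = 2 + (0 - 1) = 2 - 1 = 1)
O = -4 (O = -2 - 2 = -4)
(I((-5 + 3)/(-2 + 6)) + O)² = (1 - 4)² = (-3)² = 9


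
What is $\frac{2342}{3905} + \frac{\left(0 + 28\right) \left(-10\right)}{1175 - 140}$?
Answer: $\frac{266114}{808335} \approx 0.32921$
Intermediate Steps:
$\frac{2342}{3905} + \frac{\left(0 + 28\right) \left(-10\right)}{1175 - 140} = 2342 \cdot \frac{1}{3905} + \frac{28 \left(-10\right)}{1175 - 140} = \frac{2342}{3905} - \frac{280}{1035} = \frac{2342}{3905} - \frac{56}{207} = \frac{266114}{808335}$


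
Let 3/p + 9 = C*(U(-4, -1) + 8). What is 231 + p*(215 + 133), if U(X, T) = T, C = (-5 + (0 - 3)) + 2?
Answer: 3579/17 ≈ 210.53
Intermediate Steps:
C = -6 (C = (-5 - 3) + 2 = -8 + 2 = -6)
p = -1/17 (p = 3/(-9 - 6*(-1 + 8)) = 3/(-9 - 6*7) = 3/(-9 - 42) = 3/(-51) = 3*(-1/51) = -1/17 ≈ -0.058824)
231 + p*(215 + 133) = 231 - (215 + 133)/17 = 231 - 1/17*348 = 231 - 348/17 = 3579/17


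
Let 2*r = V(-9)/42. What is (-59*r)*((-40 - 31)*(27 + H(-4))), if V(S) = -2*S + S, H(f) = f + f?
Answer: 238773/28 ≈ 8527.6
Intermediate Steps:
H(f) = 2*f
V(S) = -S
r = 3/28 (r = (-1*(-9)/42)/2 = (9*(1/42))/2 = (1/2)*(3/14) = 3/28 ≈ 0.10714)
(-59*r)*((-40 - 31)*(27 + H(-4))) = (-59*3/28)*((-40 - 31)*(27 + 2*(-4))) = -(-12567)*(27 - 8)/28 = -(-12567)*19/28 = -177/28*(-1349) = 238773/28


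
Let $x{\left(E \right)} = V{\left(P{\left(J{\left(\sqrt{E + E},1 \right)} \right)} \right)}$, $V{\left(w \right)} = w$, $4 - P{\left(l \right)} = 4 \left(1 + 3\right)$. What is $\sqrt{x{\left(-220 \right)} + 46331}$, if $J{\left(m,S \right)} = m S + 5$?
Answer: $\sqrt{46319} \approx 215.22$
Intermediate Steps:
$J{\left(m,S \right)} = 5 + S m$ ($J{\left(m,S \right)} = S m + 5 = 5 + S m$)
$P{\left(l \right)} = -12$ ($P{\left(l \right)} = 4 - 4 \left(1 + 3\right) = 4 - 4 \cdot 4 = 4 - 16 = -12$)
$x{\left(E \right)} = -12$
$\sqrt{x{\left(-220 \right)} + 46331} = \sqrt{-12 + 46331} = \sqrt{46319}$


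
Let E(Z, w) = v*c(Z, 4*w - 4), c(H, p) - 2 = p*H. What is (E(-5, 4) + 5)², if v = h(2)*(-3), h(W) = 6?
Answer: 1100401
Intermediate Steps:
v = -18 (v = 6*(-3) = -18)
c(H, p) = 2 + H*p (c(H, p) = 2 + p*H = 2 + H*p)
E(Z, w) = -36 - 18*Z*(-4 + 4*w) (E(Z, w) = -18*(2 + Z*(4*w - 4)) = -18*(2 + Z*(-4 + 4*w)) = -36 - 18*Z*(-4 + 4*w))
(E(-5, 4) + 5)² = ((-36 + 72*(-5) - 72*(-5)*4) + 5)² = ((-36 - 360 + 1440) + 5)² = (1044 + 5)² = 1049² = 1100401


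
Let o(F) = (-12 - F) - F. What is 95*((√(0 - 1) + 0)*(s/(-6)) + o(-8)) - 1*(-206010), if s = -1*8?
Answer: 206390 + 380*I/3 ≈ 2.0639e+5 + 126.67*I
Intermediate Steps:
s = -8
o(F) = -12 - 2*F
95*((√(0 - 1) + 0)*(s/(-6)) + o(-8)) - 1*(-206010) = 95*((√(0 - 1) + 0)*(-8/(-6)) + (-12 - 2*(-8))) - 1*(-206010) = 95*((√(-1) + 0)*(-8*(-⅙)) + (-12 + 16)) + 206010 = 95*((I + 0)*(4/3) + 4) + 206010 = 95*(I*(4/3) + 4) + 206010 = 95*(4*I/3 + 4) + 206010 = 95*(4 + 4*I/3) + 206010 = (380 + 380*I/3) + 206010 = 206390 + 380*I/3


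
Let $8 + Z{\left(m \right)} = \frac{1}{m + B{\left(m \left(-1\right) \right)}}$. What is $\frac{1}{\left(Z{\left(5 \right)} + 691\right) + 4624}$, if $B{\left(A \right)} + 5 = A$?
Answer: $\frac{5}{26534} \approx 0.00018844$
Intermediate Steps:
$B{\left(A \right)} = -5 + A$
$Z{\left(m \right)} = - \frac{41}{5}$ ($Z{\left(m \right)} = -8 + \frac{1}{m + \left(-5 + m \left(-1\right)\right)} = -8 + \frac{1}{m - \left(5 + m\right)} = -8 + \frac{1}{-5} = -8 - \frac{1}{5} = - \frac{41}{5}$)
$\frac{1}{\left(Z{\left(5 \right)} + 691\right) + 4624} = \frac{1}{\left(- \frac{41}{5} + 691\right) + 4624} = \frac{1}{\frac{3414}{5} + 4624} = \frac{1}{\frac{26534}{5}} = \frac{5}{26534}$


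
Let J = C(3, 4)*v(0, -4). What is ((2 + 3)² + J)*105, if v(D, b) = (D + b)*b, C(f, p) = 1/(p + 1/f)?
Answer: 39165/13 ≈ 3012.7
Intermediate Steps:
C(f, p) = 1/(p + 1/f)
v(D, b) = b*(D + b)
J = 48/13 (J = (3/(1 + 3*4))*(-4*(0 - 4)) = (3/(1 + 12))*(-4*(-4)) = (3/13)*16 = 48/13 ≈ 3.6923)
((2 + 3)² + J)*105 = ((2 + 3)² + 48/13)*105 = (5² + 48/13)*105 = (25 + 48/13)*105 = (373/13)*105 = 39165/13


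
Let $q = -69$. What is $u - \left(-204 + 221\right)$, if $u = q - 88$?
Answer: $-174$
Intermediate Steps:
$u = -157$ ($u = -69 - 88 = -157$)
$u - \left(-204 + 221\right) = -157 - \left(-204 + 221\right) = -157 - 17 = -174$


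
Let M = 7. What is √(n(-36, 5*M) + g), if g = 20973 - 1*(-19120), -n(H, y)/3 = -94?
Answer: 5*√1615 ≈ 200.94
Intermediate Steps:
n(H, y) = 282 (n(H, y) = -3*(-94) = 282)
g = 40093 (g = 20973 + 19120 = 40093)
√(n(-36, 5*M) + g) = √(282 + 40093) = √40375 = 5*√1615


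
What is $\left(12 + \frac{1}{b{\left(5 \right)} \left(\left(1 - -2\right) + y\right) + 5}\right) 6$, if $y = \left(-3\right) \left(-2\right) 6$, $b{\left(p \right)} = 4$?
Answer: $\frac{11598}{161} \approx 72.037$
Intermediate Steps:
$y = 36$ ($y = 6 \cdot 6 = 36$)
$\left(12 + \frac{1}{b{\left(5 \right)} \left(\left(1 - -2\right) + y\right) + 5}\right) 6 = \left(12 + \frac{1}{4 \left(\left(1 - -2\right) + 36\right) + 5}\right) 6 = \left(12 + \frac{1}{4 \left(\left(1 + 2\right) + 36\right) + 5}\right) 6 = \left(12 + \frac{1}{4 \left(3 + 36\right) + 5}\right) 6 = \left(12 + \frac{1}{4 \cdot 39 + 5}\right) 6 = \left(12 + \frac{1}{156 + 5}\right) 6 = \left(12 + \frac{1}{161}\right) 6 = \frac{1933}{161} \cdot 6 = \frac{11598}{161}$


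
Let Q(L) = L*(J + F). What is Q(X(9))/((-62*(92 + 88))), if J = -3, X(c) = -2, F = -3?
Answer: -1/930 ≈ -0.0010753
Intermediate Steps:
Q(L) = -6*L (Q(L) = L*(-3 - 3) = L*(-6) = -6*L)
Q(X(9))/((-62*(92 + 88))) = (-6*(-2))/((-62*(92 + 88))) = 12/((-62*180)) = 12/(-11160) = 12*(-1/11160) = -1/930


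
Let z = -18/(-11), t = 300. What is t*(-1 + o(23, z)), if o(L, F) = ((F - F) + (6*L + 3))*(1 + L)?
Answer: 1014900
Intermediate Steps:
z = 18/11 (z = -18*(-1/11) = 18/11 ≈ 1.6364)
o(L, F) = (1 + L)*(3 + 6*L) (o(L, F) = (0 + (3 + 6*L))*(1 + L) = (3 + 6*L)*(1 + L) = (1 + L)*(3 + 6*L))
t*(-1 + o(23, z)) = 300*(-1 + (3 + 6*23**2 + 9*23)) = 300*(-1 + (3 + 6*529 + 207)) = 300*(-1 + (3 + 3174 + 207)) = 300*(-1 + 3384) = 300*3383 = 1014900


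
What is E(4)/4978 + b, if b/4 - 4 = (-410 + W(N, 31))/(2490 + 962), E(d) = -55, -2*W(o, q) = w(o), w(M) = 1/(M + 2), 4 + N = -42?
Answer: 2932504765/189024616 ≈ 15.514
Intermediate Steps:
N = -46 (N = -4 - 42 = -46)
w(M) = 1/(2 + M)
W(o, q) = -1/(2*(2 + o))
b = 1179025/75944 (b = 16 + 4*((-410 - 1/(4 + 2*(-46)))/(2490 + 962)) = 16 + 4*((-410 - 1/(4 - 92))/3452) = 16 + 4*((-410 - 1/(-88))*(1/3452)) = 16 + 4*((-410 - 1*(-1/88))*(1/3452)) = 16 + 4*((-410 + 1/88)*(1/3452)) = 16 + 4*(-36079/88*1/3452) = 16 + 4*(-36079/303776) = 16 - 36079/75944 = 1179025/75944 ≈ 15.525)
E(4)/4978 + b = -55/4978 + 1179025/75944 = 2932504765/189024616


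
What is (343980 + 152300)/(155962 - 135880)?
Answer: 248140/10041 ≈ 24.713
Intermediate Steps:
(343980 + 152300)/(155962 - 135880) = 496280/20082 = 496280*(1/20082) = 248140/10041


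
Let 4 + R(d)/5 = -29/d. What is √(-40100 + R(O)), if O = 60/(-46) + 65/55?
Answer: 3*I*√4157565/31 ≈ 197.32*I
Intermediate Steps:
O = -31/253 (O = 60*(-1/46) + 65*(1/55) = -30/23 + 13/11 = -31/253 ≈ -0.12253)
R(d) = -20 - 145/d (R(d) = -20 + 5*(-29/d) = -20 - 145/d)
√(-40100 + R(O)) = √(-40100 + (-20 - 145/(-31/253))) = √(-40100 + (-20 - 145*(-253/31))) = √(-40100 + (-20 + 36685/31)) = √(-40100 + 36065/31) = √(-1207035/31) = 3*I*√4157565/31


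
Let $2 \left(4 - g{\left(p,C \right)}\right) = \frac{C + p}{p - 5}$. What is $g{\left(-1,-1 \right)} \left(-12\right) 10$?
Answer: $-460$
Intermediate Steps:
$g{\left(p,C \right)} = 4 - \frac{C + p}{2 \left(-5 + p\right)}$ ($g{\left(p,C \right)} = 4 - \frac{\left(C + p\right) \frac{1}{p - 5}}{2} = 4 - \frac{\left(C + p\right) \frac{1}{-5 + p}}{2} = 4 - \frac{\frac{1}{-5 + p} \left(C + p\right)}{2} = 4 - \frac{C + p}{2 \left(-5 + p\right)}$)
$g{\left(-1,-1 \right)} \left(-12\right) 10 = \frac{-40 - -1 + 7 \left(-1\right)}{2 \left(-5 - 1\right)} \left(-12\right) 10 = \frac{-40 + 1 - 7}{2 \left(-6\right)} \left(-12\right) 10 = \frac{1}{2} \left(- \frac{1}{6}\right) \left(-46\right) \left(-12\right) 10 = \frac{23}{6} \left(-12\right) 10 = \left(-46\right) 10 = -460$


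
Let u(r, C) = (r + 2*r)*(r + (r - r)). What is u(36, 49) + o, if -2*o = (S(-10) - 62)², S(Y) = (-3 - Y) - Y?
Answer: 5751/2 ≈ 2875.5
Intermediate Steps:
S(Y) = -3 - 2*Y
u(r, C) = 3*r² (u(r, C) = (3*r)*(r + 0) = (3*r)*r = 3*r²)
o = -2025/2 (o = -((-3 - 2*(-10)) - 62)²/2 = -((-3 + 20) - 62)²/2 = -(17 - 62)²/2 = -½*(-45)² = -½*2025 = -2025/2 ≈ -1012.5)
u(36, 49) + o = 3*36² - 2025/2 = 3*1296 - 2025/2 = 3888 - 2025/2 = 5751/2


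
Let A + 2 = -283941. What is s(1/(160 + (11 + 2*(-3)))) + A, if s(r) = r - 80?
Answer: -46863794/165 ≈ -2.8402e+5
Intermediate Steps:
A = -283943 (A = -2 - 283941 = -283943)
s(r) = -80 + r
s(1/(160 + (11 + 2*(-3)))) + A = (-80 + 1/(160 + (11 + 2*(-3)))) - 283943 = (-80 + 1/(160 + (11 - 6))) - 283943 = (-80 + 1/(160 + 5)) - 283943 = (-80 + 1/165) - 283943 = -13199/165 - 283943 = -46863794/165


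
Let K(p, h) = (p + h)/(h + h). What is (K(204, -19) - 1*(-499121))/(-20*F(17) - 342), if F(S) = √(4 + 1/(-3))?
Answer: -512093151/346492 + 94832065*√33/3291674 ≈ -1312.4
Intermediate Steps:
K(p, h) = (h + p)/(2*h) (K(p, h) = (h + p)/((2*h)) = (h + p)*(1/(2*h)) = (h + p)/(2*h))
F(S) = √33/3 (F(S) = √(4 - ⅓) = √(11/3) = √33/3)
(K(204, -19) - 1*(-499121))/(-20*F(17) - 342) = ((½)*(-19 + 204)/(-19) - 1*(-499121))/(-20*√33/3 - 342) = ((½)*(-1/19)*185 + 499121)/(-20*√33/3 - 342) = (-185/38 + 499121)/(-342 - 20*√33/3) = 18966413/(38*(-342 - 20*√33/3))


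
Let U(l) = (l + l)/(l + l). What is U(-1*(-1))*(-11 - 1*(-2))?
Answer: -9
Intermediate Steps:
U(l) = 1 (U(l) = (2*l)/((2*l)) = (2*l)*(1/(2*l)) = 1)
U(-1*(-1))*(-11 - 1*(-2)) = 1*(-11 - 1*(-2)) = 1*(-11 + 2) = 1*(-9) = -9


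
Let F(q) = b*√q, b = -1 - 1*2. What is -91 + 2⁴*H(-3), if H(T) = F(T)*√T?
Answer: 53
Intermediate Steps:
b = -3 (b = -1 - 2 = -3)
F(q) = -3*√q
H(T) = -3*T (H(T) = (-3*√T)*√T = -3*T)
-91 + 2⁴*H(-3) = -91 + 2⁴*(-3*(-3)) = -91 + 16*9 = -91 + 144 = 53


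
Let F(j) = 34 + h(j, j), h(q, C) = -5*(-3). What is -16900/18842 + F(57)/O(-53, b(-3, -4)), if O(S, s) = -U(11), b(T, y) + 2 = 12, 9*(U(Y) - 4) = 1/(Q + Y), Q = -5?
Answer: -3823088/292051 ≈ -13.090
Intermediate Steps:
U(Y) = 4 + 1/(9*(-5 + Y))
h(q, C) = 15
b(T, y) = 10 (b(T, y) = -2 + 12 = 10)
O(S, s) = -217/54 (O(S, s) = -(-179 + 36*11)/(9*(-5 + 11)) = -(-179 + 396)/(9*6) = -217/(9*6) = -1*217/54 = -217/54)
F(j) = 49 (F(j) = 34 + 15 = 49)
-16900/18842 + F(57)/O(-53, b(-3, -4)) = -16900/18842 + 49/(-217/54) = -16900*1/18842 + 49*(-54/217) = -8450/9421 - 378/31 = -3823088/292051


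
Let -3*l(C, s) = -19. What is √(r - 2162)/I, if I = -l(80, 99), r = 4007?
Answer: -9*√205/19 ≈ -6.7821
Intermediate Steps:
l(C, s) = 19/3 (l(C, s) = -⅓*(-19) = 19/3)
I = -19/3 (I = -1*19/3 = -19/3 ≈ -6.3333)
√(r - 2162)/I = √(4007 - 2162)/(-19/3) = √1845*(-3/19) = (3*√205)*(-3/19) = -9*√205/19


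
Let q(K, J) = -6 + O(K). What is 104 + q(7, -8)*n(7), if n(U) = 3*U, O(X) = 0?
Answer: -22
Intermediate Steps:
q(K, J) = -6 (q(K, J) = -6 + 0 = -6)
104 + q(7, -8)*n(7) = 104 - 18*7 = 104 - 6*21 = 104 - 126 = -22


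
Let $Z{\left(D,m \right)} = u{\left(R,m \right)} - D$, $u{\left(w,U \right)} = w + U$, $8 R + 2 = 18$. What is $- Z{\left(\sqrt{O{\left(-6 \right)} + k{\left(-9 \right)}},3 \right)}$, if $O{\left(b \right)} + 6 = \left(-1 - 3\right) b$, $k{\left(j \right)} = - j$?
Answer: $-5 + 3 \sqrt{3} \approx 0.19615$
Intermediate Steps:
$R = 2$ ($R = - \frac{1}{4} + \frac{1}{8} \cdot 18 = - \frac{1}{4} + \frac{9}{4} = 2$)
$O{\left(b \right)} = -6 - 4 b$ ($O{\left(b \right)} = -6 + \left(-1 - 3\right) b = -6 - 4 b$)
$u{\left(w,U \right)} = U + w$
$Z{\left(D,m \right)} = 2 + m - D$ ($Z{\left(D,m \right)} = \left(m + 2\right) - D = \left(2 + m\right) - D = 2 + m - D$)
$- Z{\left(\sqrt{O{\left(-6 \right)} + k{\left(-9 \right)}},3 \right)} = - (2 + 3 - \sqrt{\left(-6 - -24\right) - -9}) = - (2 + 3 - \sqrt{\left(-6 + 24\right) + 9}) = - (2 + 3 - \sqrt{18 + 9}) = - (2 + 3 - \sqrt{27}) = - (2 + 3 - 3 \sqrt{3}) = - (5 - 3 \sqrt{3}) = -5 + 3 \sqrt{3}$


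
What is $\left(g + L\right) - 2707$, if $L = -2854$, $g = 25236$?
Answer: $19675$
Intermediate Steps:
$\left(g + L\right) - 2707 = \left(25236 - 2854\right) - 2707 = 22382 - 2707 = 19675$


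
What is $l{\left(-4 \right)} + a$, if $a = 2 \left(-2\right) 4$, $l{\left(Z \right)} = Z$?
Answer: $-20$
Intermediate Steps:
$a = -16$ ($a = \left(-4\right) 4 = -16$)
$l{\left(-4 \right)} + a = -4 - 16 = -20$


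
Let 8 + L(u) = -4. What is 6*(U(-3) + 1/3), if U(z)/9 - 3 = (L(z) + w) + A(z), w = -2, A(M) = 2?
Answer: -484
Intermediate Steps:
L(u) = -12 (L(u) = -8 - 4 = -12)
U(z) = -81 (U(z) = 27 + 9*((-12 - 2) + 2) = 27 + 9*(-14 + 2) = 27 + 9*(-12) = 27 - 108 = -81)
6*(U(-3) + 1/3) = 6*(-81 + 1/3) = 6*(-242/3) = -484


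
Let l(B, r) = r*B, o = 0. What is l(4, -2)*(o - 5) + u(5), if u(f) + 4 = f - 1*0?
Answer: 41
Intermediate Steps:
u(f) = -4 + f (u(f) = -4 + (f - 1*0) = -4 + (f + 0) = -4 + f)
l(B, r) = B*r
l(4, -2)*(o - 5) + u(5) = (4*(-2))*(0 - 5) + (-4 + 5) = -8*(-5) + 1 = 40 + 1 = 41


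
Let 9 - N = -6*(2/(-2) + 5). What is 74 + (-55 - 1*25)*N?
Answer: -2566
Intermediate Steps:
N = 33 (N = 9 - (-6)*(2/(-2) + 5) = 9 - (-6)*(2*(-½) + 5) = 9 - (-6)*(-1 + 5) = 9 - (-6)*4 = 9 - 1*(-24) = 9 + 24 = 33)
74 + (-55 - 1*25)*N = 74 + (-55 - 1*25)*33 = 74 + (-55 - 25)*33 = 74 - 80*33 = 74 - 2640 = -2566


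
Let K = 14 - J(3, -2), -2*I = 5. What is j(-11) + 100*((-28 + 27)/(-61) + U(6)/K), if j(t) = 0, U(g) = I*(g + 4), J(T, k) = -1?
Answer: -30200/183 ≈ -165.03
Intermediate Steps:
I = -5/2 (I = -1/2*5 = -5/2 ≈ -2.5000)
K = 15 (K = 14 - 1*(-1) = 14 + 1 = 15)
U(g) = -10 - 5*g/2 (U(g) = -5*(g + 4)/2 = -5*(4 + g)/2 = -10 - 5*g/2)
j(-11) + 100*((-28 + 27)/(-61) + U(6)/K) = 0 + 100*((-28 + 27)/(-61) + (-10 - 5/2*6)/15) = 0 + 100*(-1*(-1/61) + (-10 - 15)*(1/15)) = 0 + 100*(1/61 - 25*1/15) = 0 + 100*(1/61 - 5/3) = 0 + 100*(-302/183) = 0 - 30200/183 = -30200/183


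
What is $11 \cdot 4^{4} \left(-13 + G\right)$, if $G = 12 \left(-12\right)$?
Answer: $-442112$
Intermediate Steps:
$G = -144$
$11 \cdot 4^{4} \left(-13 + G\right) = 11 \cdot 4^{4} \left(-13 - 144\right) = 11 \cdot 256 \left(-157\right) = 2816 \left(-157\right) = -442112$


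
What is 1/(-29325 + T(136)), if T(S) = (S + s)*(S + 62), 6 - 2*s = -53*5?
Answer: 1/24432 ≈ 4.0930e-5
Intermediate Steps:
s = 271/2 (s = 3 - (-53)*5/2 = 3 - ½*(-265) = 3 + 265/2 = 271/2 ≈ 135.50)
T(S) = (62 + S)*(271/2 + S) (T(S) = (S + 271/2)*(S + 62) = (271/2 + S)*(62 + S) = (62 + S)*(271/2 + S))
1/(-29325 + T(136)) = 1/(-29325 + (8401 + 136² + (395/2)*136)) = 1/(-29325 + (8401 + 18496 + 26860)) = 1/(-29325 + 53757) = 1/24432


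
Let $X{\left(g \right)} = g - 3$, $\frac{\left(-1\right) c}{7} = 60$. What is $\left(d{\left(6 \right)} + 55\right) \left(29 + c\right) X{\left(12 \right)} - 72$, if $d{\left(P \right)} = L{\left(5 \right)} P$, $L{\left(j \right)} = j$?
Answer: $-299187$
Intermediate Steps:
$c = -420$ ($c = \left(-7\right) 60 = -420$)
$d{\left(P \right)} = 5 P$
$X{\left(g \right)} = -3 + g$ ($X{\left(g \right)} = g - 3 = -3 + g$)
$\left(d{\left(6 \right)} + 55\right) \left(29 + c\right) X{\left(12 \right)} - 72 = \left(5 \cdot 6 + 55\right) \left(29 - 420\right) \left(-3 + 12\right) - 72 = \left(30 + 55\right) \left(-391\right) 9 - 72 = 85 \left(-391\right) 9 - 72 = \left(-33235\right) 9 - 72 = -299115 - 72 = -299187$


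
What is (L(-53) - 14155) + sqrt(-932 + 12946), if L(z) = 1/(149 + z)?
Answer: -1358879/96 + sqrt(12014) ≈ -14045.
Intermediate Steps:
(L(-53) - 14155) + sqrt(-932 + 12946) = (1/(149 - 53) - 14155) + sqrt(-932 + 12946) = (1/96 - 14155) + sqrt(12014) = -1358879/96 + sqrt(12014)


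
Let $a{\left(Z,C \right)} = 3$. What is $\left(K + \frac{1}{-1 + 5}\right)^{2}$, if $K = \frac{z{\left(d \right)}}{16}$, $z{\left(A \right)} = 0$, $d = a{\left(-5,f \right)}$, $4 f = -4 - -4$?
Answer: $\frac{1}{16} \approx 0.0625$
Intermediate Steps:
$f = 0$ ($f = \frac{-4 - -4}{4} = \frac{-4 + 4}{4} = \frac{1}{4} \cdot 0 = 0$)
$d = 3$
$K = 0$ ($K = \frac{0}{16} = 0 \cdot \frac{1}{16} = 0$)
$\left(K + \frac{1}{-1 + 5}\right)^{2} = \left(0 + \frac{1}{-1 + 5}\right)^{2} = \left(0 + \frac{1}{4}\right)^{2} = \left(\frac{1}{4}\right)^{2} = \frac{1}{16}$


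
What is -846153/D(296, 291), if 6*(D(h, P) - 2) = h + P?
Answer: -5076918/599 ≈ -8475.7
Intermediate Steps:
D(h, P) = 2 + P/6 + h/6 (D(h, P) = 2 + (h + P)/6 = 2 + (P + h)/6 = 2 + (P/6 + h/6) = 2 + P/6 + h/6)
-846153/D(296, 291) = -846153/(2 + (⅙)*291 + (⅙)*296) = -846153/(2 + 97/2 + 148/3) = -846153/599/6 = -846153*6/599 = -5076918/599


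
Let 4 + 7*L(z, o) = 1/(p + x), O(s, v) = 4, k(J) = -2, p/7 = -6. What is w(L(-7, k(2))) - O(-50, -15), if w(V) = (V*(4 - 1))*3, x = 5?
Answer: -2377/259 ≈ -9.1776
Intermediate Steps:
p = -42 (p = 7*(-6) = -42)
L(z, o) = -149/259 (L(z, o) = -4/7 + 1/(7*(-42 + 5)) = -4/7 + (⅐)/(-37) = -4/7 + (⅐)*(-1/37) = -4/7 - 1/259 = -149/259)
w(V) = 9*V (w(V) = (V*3)*3 = (3*V)*3 = 9*V)
w(L(-7, k(2))) - O(-50, -15) = 9*(-149/259) - 1*4 = -1341/259 - 4 = -2377/259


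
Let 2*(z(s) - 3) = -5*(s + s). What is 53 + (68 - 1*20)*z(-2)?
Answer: 677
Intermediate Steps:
z(s) = 3 - 5*s (z(s) = 3 + (-5*(s + s))/2 = 3 + (-10*s)/2 = 3 - 5*s)
53 + (68 - 1*20)*z(-2) = 53 + (68 - 1*20)*(3 - 5*(-2)) = 53 + (68 - 20)*(3 + 10) = 53 + 48*13 = 53 + 624 = 677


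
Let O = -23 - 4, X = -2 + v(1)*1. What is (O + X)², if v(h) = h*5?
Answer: 576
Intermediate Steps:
v(h) = 5*h
X = 3 (X = -2 + (5*1)*1 = -2 + 5*1 = -2 + 5 = 3)
O = -27
(O + X)² = (-27 + 3)² = (-24)² = 576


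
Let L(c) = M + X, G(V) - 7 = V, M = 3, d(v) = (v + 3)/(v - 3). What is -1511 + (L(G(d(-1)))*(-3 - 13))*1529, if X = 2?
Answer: -123831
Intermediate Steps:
d(v) = (3 + v)/(-3 + v)
G(V) = 7 + V
L(c) = 5 (L(c) = 3 + 2 = 5)
-1511 + (L(G(d(-1)))*(-3 - 13))*1529 = -1511 + (5*(-3 - 13))*1529 = -1511 + (5*(-16))*1529 = -1511 - 80*1529 = -1511 - 122320 = -123831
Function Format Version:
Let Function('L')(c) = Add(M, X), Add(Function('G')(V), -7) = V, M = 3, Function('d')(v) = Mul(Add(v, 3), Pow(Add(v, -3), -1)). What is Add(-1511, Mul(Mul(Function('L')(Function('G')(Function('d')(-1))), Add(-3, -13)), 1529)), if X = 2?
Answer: -123831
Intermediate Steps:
Function('d')(v) = Mul(Pow(Add(-3, v), -1), Add(3, v)) (Function('d')(v) = Mul(Add(3, v), Pow(Add(-3, v), -1)) = Mul(Pow(Add(-3, v), -1), Add(3, v)))
Function('G')(V) = Add(7, V)
Function('L')(c) = 5 (Function('L')(c) = Add(3, 2) = 5)
Add(-1511, Mul(Mul(Function('L')(Function('G')(Function('d')(-1))), Add(-3, -13)), 1529)) = Add(-1511, Mul(Mul(5, Add(-3, -13)), 1529)) = Add(-1511, Mul(Mul(5, -16), 1529)) = Add(-1511, Mul(-80, 1529)) = Add(-1511, -122320) = -123831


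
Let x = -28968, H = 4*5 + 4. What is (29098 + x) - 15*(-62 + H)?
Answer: 700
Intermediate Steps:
H = 24 (H = 20 + 4 = 24)
(29098 + x) - 15*(-62 + H) = (29098 - 28968) - 15*(-62 + 24) = 130 - 15*(-38) = 130 + 570 = 700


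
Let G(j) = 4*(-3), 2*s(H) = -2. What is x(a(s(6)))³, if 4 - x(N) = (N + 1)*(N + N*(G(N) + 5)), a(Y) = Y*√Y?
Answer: 208 + 144*I ≈ 208.0 + 144.0*I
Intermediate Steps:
s(H) = -1 (s(H) = (½)*(-2) = -1)
a(Y) = Y^(3/2)
G(j) = -12
x(N) = 4 + 6*N*(1 + N) (x(N) = 4 - (N + 1)*(N + N*(-12 + 5)) = 4 - (1 + N)*(N + N*(-7)) = 4 - (1 + N)*(N - 7*N) = 4 - (1 + N)*(-6*N) = 4 - (-6)*N*(1 + N) = 4 + 6*N*(1 + N))
x(a(s(6)))³ = (4 + 6*(-1)^(3/2) + 6*((-1)^(3/2))²)³ = (4 + 6*(-I) + 6*(-I)²)³ = (4 - 6*I + 6*(-1))³ = (4 - 6*I - 6)³ = (-2 - 6*I)³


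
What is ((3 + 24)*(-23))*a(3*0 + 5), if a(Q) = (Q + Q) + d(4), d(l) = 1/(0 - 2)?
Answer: -11799/2 ≈ -5899.5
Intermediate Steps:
d(l) = -½ (d(l) = 1/(-2) = -½)
a(Q) = -½ + 2*Q (a(Q) = (Q + Q) - ½ = 2*Q - ½ = -½ + 2*Q)
((3 + 24)*(-23))*a(3*0 + 5) = ((3 + 24)*(-23))*(-½ + 2*(3*0 + 5)) = (27*(-23))*(-½ + 2*(0 + 5)) = -621*(-½ + 2*5) = -621*(-½ + 10) = -621*19/2 = -11799/2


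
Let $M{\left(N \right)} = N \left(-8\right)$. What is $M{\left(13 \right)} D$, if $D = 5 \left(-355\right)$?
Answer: $184600$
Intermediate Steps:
$M{\left(N \right)} = - 8 N$
$D = -1775$
$M{\left(13 \right)} D = \left(-8\right) 13 \left(-1775\right) = \left(-104\right) \left(-1775\right) = 184600$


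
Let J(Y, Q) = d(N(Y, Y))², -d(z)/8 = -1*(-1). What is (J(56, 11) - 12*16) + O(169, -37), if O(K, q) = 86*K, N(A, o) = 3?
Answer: 14406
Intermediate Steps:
d(z) = -8 (d(z) = -(-8)*(-1) = -8*1 = -8)
J(Y, Q) = 64 (J(Y, Q) = (-8)² = 64)
(J(56, 11) - 12*16) + O(169, -37) = (64 - 12*16) + 86*169 = (64 - 192) + 14534 = -128 + 14534 = 14406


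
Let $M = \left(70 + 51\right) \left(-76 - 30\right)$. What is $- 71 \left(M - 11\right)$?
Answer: $911427$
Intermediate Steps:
$M = -12826$ ($M = 121 \left(-106\right) = -12826$)
$- 71 \left(M - 11\right) = - 71 \left(-12826 - 11\right) = \left(-71\right) \left(-12837\right) = 911427$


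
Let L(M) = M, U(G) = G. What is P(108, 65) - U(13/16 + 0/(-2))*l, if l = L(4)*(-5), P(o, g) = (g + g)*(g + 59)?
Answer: 64545/4 ≈ 16136.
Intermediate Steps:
P(o, g) = 2*g*(59 + g) (P(o, g) = (2*g)*(59 + g) = 2*g*(59 + g))
l = -20 (l = 4*(-5) = -20)
P(108, 65) - U(13/16 + 0/(-2))*l = 2*65*(59 + 65) - (13/16 + 0/(-2))*(-20) = 2*65*124 - (13*(1/16) + 0*(-½))*(-20) = 16120 - (13/16 + 0)*(-20) = 16120 - 13*(-20)/16 = 16120 - 1*(-65/4) = 16120 + 65/4 = 64545/4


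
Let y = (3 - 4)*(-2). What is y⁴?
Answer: 16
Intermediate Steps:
y = 2 (y = -1*(-2) = 2)
y⁴ = 2⁴ = 16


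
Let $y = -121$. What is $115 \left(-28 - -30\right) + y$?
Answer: $109$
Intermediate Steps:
$115 \left(-28 - -30\right) + y = 115 \left(-28 - -30\right) - 121 = 115 \left(-28 + 30\right) - 121 = 115 \cdot 2 - 121 = 230 - 121 = 109$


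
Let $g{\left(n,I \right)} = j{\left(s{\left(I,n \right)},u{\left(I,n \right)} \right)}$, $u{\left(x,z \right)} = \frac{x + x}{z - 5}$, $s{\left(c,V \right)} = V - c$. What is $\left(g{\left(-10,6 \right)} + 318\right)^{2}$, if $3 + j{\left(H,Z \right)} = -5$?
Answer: $96100$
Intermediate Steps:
$u{\left(x,z \right)} = \frac{2 x}{-5 + z}$
$j{\left(H,Z \right)} = -8$ ($j{\left(H,Z \right)} = -3 - 5 = -8$)
$g{\left(n,I \right)} = -8$
$\left(g{\left(-10,6 \right)} + 318\right)^{2} = \left(-8 + 318\right)^{2} = 310^{2} = 96100$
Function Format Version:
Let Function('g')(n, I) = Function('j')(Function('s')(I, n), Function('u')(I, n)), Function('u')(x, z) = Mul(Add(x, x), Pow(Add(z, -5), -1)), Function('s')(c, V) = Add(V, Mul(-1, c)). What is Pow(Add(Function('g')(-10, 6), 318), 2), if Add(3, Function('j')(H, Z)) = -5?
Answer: 96100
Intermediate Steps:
Function('u')(x, z) = Mul(2, x, Pow(Add(-5, z), -1)) (Function('u')(x, z) = Mul(Mul(2, x), Pow(Add(-5, z), -1)) = Mul(2, x, Pow(Add(-5, z), -1)))
Function('j')(H, Z) = -8 (Function('j')(H, Z) = Add(-3, -5) = -8)
Function('g')(n, I) = -8
Pow(Add(Function('g')(-10, 6), 318), 2) = Pow(Add(-8, 318), 2) = Pow(310, 2) = 96100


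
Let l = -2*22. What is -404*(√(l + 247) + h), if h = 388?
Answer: -156752 - 404*√203 ≈ -1.6251e+5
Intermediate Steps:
l = -44
-404*(√(l + 247) + h) = -404*(√(-44 + 247) + 388) = -404*(√203 + 388) = -404*(388 + √203) = -156752 - 404*√203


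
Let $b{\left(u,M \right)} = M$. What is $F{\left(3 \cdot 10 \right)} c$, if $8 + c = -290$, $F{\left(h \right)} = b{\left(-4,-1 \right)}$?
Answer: $298$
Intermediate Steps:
$F{\left(h \right)} = -1$
$c = -298$ ($c = -8 - 290 = -298$)
$F{\left(3 \cdot 10 \right)} c = \left(-1\right) \left(-298\right) = 298$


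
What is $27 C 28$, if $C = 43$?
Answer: $32508$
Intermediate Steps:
$27 C 28 = 27 \cdot 43 \cdot 28 = 1161 \cdot 28 = 32508$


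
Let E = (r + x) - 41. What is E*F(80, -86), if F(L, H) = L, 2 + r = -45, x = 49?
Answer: -3120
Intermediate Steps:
r = -47 (r = -2 - 45 = -47)
E = -39 (E = (-47 + 49) - 41 = 2 - 41 = -39)
E*F(80, -86) = -39*80 = -3120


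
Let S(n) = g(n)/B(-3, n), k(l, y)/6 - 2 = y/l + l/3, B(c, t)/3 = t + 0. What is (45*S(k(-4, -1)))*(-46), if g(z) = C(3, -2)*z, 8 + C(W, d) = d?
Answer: 6900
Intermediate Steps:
B(c, t) = 3*t (B(c, t) = 3*(t + 0) = 3*t)
C(W, d) = -8 + d
g(z) = -10*z (g(z) = (-8 - 2)*z = -10*z)
k(l, y) = 12 + 2*l + 6*y/l (k(l, y) = 12 + 6*(y/l + l/3) = 12 + 6*(l/3 + y/l) = 12 + (2*l + 6*y/l) = 12 + 2*l + 6*y/l)
S(n) = -10/3 (S(n) = (-10*n)/((3*n)) = (-10*n)*(1/(3*n)) = -10/3)
(45*S(k(-4, -1)))*(-46) = (45*(-10/3))*(-46) = -150*(-46) = 6900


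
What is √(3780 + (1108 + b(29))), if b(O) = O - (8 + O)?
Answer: 4*√305 ≈ 69.857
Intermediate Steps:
b(O) = -8 (b(O) = O + (-8 - O) = -8)
√(3780 + (1108 + b(29))) = √(3780 + (1108 - 8)) = √(3780 + 1100) = √4880 = 4*√305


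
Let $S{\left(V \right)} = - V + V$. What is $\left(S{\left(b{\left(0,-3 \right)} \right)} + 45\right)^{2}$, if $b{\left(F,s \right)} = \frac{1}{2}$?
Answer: $2025$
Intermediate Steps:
$b{\left(F,s \right)} = \frac{1}{2}$
$S{\left(V \right)} = 0$
$\left(S{\left(b{\left(0,-3 \right)} \right)} + 45\right)^{2} = \left(0 + 45\right)^{2} = 45^{2} = 2025$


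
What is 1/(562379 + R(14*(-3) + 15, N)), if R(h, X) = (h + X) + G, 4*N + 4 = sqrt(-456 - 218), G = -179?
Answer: 4497376/2528298861009 - 2*I*sqrt(674)/2528298861009 ≈ 1.7788e-6 - 2.0537e-11*I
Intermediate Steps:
N = -1 + I*sqrt(674)/4 (N = -1 + sqrt(-456 - 218)/4 = -1 + sqrt(-674)/4 = -1 + (I*sqrt(674))/4 = -1 + I*sqrt(674)/4 ≈ -1.0 + 6.4904*I)
R(h, X) = -179 + X + h (R(h, X) = (h + X) - 179 = (X + h) - 179 = -179 + X + h)
1/(562379 + R(14*(-3) + 15, N)) = 1/(562379 + (-179 + (-1 + I*sqrt(674)/4) + (14*(-3) + 15))) = 1/(562379 + (-179 + (-1 + I*sqrt(674)/4) + (-42 + 15))) = 1/(562379 + (-179 + (-1 + I*sqrt(674)/4) - 27)) = 1/(562379 + (-207 + I*sqrt(674)/4)) = 1/(562172 + I*sqrt(674)/4)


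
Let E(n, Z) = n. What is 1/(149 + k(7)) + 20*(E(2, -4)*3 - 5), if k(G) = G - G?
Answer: 2981/149 ≈ 20.007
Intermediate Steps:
k(G) = 0
1/(149 + k(7)) + 20*(E(2, -4)*3 - 5) = 1/(149 + 0) + 20*(2*3 - 5) = 1/149 + 20*(6 - 5) = 1/149 + 20*1 = 1/149 + 20 = 2981/149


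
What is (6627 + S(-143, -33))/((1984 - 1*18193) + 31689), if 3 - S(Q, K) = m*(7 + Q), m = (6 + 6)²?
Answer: 4369/2580 ≈ 1.6934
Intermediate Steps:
m = 144 (m = 12² = 144)
S(Q, K) = -1005 - 144*Q (S(Q, K) = 3 - 144*(7 + Q) = 3 - (1008 + 144*Q) = 3 + (-1008 - 144*Q) = -1005 - 144*Q)
(6627 + S(-143, -33))/((1984 - 1*18193) + 31689) = (6627 + (-1005 - 144*(-143)))/((1984 - 1*18193) + 31689) = (6627 + (-1005 + 20592))/((1984 - 18193) + 31689) = (6627 + 19587)/(-16209 + 31689) = 26214/15480 = 26214*(1/15480) = 4369/2580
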